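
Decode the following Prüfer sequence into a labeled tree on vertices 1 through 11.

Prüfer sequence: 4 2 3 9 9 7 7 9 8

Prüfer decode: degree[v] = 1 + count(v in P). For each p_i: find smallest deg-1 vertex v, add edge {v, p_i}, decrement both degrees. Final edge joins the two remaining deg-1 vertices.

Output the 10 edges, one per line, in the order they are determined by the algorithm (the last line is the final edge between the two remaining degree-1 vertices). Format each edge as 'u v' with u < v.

Initial degrees: {1:1, 2:2, 3:2, 4:2, 5:1, 6:1, 7:3, 8:2, 9:4, 10:1, 11:1}
Step 1: smallest deg-1 vertex = 1, p_1 = 4. Add edge {1,4}. Now deg[1]=0, deg[4]=1.
Step 2: smallest deg-1 vertex = 4, p_2 = 2. Add edge {2,4}. Now deg[4]=0, deg[2]=1.
Step 3: smallest deg-1 vertex = 2, p_3 = 3. Add edge {2,3}. Now deg[2]=0, deg[3]=1.
Step 4: smallest deg-1 vertex = 3, p_4 = 9. Add edge {3,9}. Now deg[3]=0, deg[9]=3.
Step 5: smallest deg-1 vertex = 5, p_5 = 9. Add edge {5,9}. Now deg[5]=0, deg[9]=2.
Step 6: smallest deg-1 vertex = 6, p_6 = 7. Add edge {6,7}. Now deg[6]=0, deg[7]=2.
Step 7: smallest deg-1 vertex = 10, p_7 = 7. Add edge {7,10}. Now deg[10]=0, deg[7]=1.
Step 8: smallest deg-1 vertex = 7, p_8 = 9. Add edge {7,9}. Now deg[7]=0, deg[9]=1.
Step 9: smallest deg-1 vertex = 9, p_9 = 8. Add edge {8,9}. Now deg[9]=0, deg[8]=1.
Final: two remaining deg-1 vertices are 8, 11. Add edge {8,11}.

Answer: 1 4
2 4
2 3
3 9
5 9
6 7
7 10
7 9
8 9
8 11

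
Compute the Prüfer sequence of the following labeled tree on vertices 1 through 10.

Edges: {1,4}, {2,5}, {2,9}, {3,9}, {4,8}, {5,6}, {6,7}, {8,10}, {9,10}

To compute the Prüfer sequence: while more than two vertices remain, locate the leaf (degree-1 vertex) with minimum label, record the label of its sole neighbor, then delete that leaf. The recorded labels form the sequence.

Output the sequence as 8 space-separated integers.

Answer: 4 9 8 6 5 2 9 10

Derivation:
Step 1: leaves = {1,3,7}. Remove smallest leaf 1, emit neighbor 4.
Step 2: leaves = {3,4,7}. Remove smallest leaf 3, emit neighbor 9.
Step 3: leaves = {4,7}. Remove smallest leaf 4, emit neighbor 8.
Step 4: leaves = {7,8}. Remove smallest leaf 7, emit neighbor 6.
Step 5: leaves = {6,8}. Remove smallest leaf 6, emit neighbor 5.
Step 6: leaves = {5,8}. Remove smallest leaf 5, emit neighbor 2.
Step 7: leaves = {2,8}. Remove smallest leaf 2, emit neighbor 9.
Step 8: leaves = {8,9}. Remove smallest leaf 8, emit neighbor 10.
Done: 2 vertices remain (9, 10). Sequence = [4 9 8 6 5 2 9 10]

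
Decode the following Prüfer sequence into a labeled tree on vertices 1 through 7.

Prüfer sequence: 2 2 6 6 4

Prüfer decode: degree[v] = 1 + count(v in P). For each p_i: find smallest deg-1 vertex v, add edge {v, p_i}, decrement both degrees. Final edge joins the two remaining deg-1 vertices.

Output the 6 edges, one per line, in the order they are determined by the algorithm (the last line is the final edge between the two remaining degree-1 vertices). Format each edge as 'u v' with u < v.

Answer: 1 2
2 3
2 6
5 6
4 6
4 7

Derivation:
Initial degrees: {1:1, 2:3, 3:1, 4:2, 5:1, 6:3, 7:1}
Step 1: smallest deg-1 vertex = 1, p_1 = 2. Add edge {1,2}. Now deg[1]=0, deg[2]=2.
Step 2: smallest deg-1 vertex = 3, p_2 = 2. Add edge {2,3}. Now deg[3]=0, deg[2]=1.
Step 3: smallest deg-1 vertex = 2, p_3 = 6. Add edge {2,6}. Now deg[2]=0, deg[6]=2.
Step 4: smallest deg-1 vertex = 5, p_4 = 6. Add edge {5,6}. Now deg[5]=0, deg[6]=1.
Step 5: smallest deg-1 vertex = 6, p_5 = 4. Add edge {4,6}. Now deg[6]=0, deg[4]=1.
Final: two remaining deg-1 vertices are 4, 7. Add edge {4,7}.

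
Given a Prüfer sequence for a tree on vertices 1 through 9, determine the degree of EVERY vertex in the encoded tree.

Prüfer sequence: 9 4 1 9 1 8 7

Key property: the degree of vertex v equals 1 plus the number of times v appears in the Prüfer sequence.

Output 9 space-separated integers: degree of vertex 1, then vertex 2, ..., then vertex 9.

p_1 = 9: count[9] becomes 1
p_2 = 4: count[4] becomes 1
p_3 = 1: count[1] becomes 1
p_4 = 9: count[9] becomes 2
p_5 = 1: count[1] becomes 2
p_6 = 8: count[8] becomes 1
p_7 = 7: count[7] becomes 1
Degrees (1 + count): deg[1]=1+2=3, deg[2]=1+0=1, deg[3]=1+0=1, deg[4]=1+1=2, deg[5]=1+0=1, deg[6]=1+0=1, deg[7]=1+1=2, deg[8]=1+1=2, deg[9]=1+2=3

Answer: 3 1 1 2 1 1 2 2 3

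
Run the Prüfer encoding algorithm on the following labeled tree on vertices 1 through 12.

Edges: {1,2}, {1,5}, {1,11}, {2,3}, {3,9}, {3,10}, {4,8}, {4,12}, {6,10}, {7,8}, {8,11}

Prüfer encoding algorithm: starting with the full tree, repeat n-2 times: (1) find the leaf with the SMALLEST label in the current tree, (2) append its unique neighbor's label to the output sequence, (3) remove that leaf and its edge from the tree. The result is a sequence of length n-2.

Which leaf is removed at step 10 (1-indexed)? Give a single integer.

Step 1: current leaves = {5,6,7,9,12}. Remove leaf 5 (neighbor: 1).
Step 2: current leaves = {6,7,9,12}. Remove leaf 6 (neighbor: 10).
Step 3: current leaves = {7,9,10,12}. Remove leaf 7 (neighbor: 8).
Step 4: current leaves = {9,10,12}. Remove leaf 9 (neighbor: 3).
Step 5: current leaves = {10,12}. Remove leaf 10 (neighbor: 3).
Step 6: current leaves = {3,12}. Remove leaf 3 (neighbor: 2).
Step 7: current leaves = {2,12}. Remove leaf 2 (neighbor: 1).
Step 8: current leaves = {1,12}. Remove leaf 1 (neighbor: 11).
Step 9: current leaves = {11,12}. Remove leaf 11 (neighbor: 8).
Step 10: current leaves = {8,12}. Remove leaf 8 (neighbor: 4).

Answer: 8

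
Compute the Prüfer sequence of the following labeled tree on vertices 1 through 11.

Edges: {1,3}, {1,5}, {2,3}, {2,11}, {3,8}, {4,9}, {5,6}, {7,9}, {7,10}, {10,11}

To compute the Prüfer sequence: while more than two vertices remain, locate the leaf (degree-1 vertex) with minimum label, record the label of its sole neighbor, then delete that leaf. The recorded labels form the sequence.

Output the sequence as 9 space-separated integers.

Step 1: leaves = {4,6,8}. Remove smallest leaf 4, emit neighbor 9.
Step 2: leaves = {6,8,9}. Remove smallest leaf 6, emit neighbor 5.
Step 3: leaves = {5,8,9}. Remove smallest leaf 5, emit neighbor 1.
Step 4: leaves = {1,8,9}. Remove smallest leaf 1, emit neighbor 3.
Step 5: leaves = {8,9}. Remove smallest leaf 8, emit neighbor 3.
Step 6: leaves = {3,9}. Remove smallest leaf 3, emit neighbor 2.
Step 7: leaves = {2,9}. Remove smallest leaf 2, emit neighbor 11.
Step 8: leaves = {9,11}. Remove smallest leaf 9, emit neighbor 7.
Step 9: leaves = {7,11}. Remove smallest leaf 7, emit neighbor 10.
Done: 2 vertices remain (10, 11). Sequence = [9 5 1 3 3 2 11 7 10]

Answer: 9 5 1 3 3 2 11 7 10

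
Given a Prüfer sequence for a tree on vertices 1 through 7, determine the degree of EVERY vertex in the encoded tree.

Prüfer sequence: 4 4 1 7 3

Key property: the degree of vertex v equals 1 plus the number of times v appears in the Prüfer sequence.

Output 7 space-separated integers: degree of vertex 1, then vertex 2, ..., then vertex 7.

p_1 = 4: count[4] becomes 1
p_2 = 4: count[4] becomes 2
p_3 = 1: count[1] becomes 1
p_4 = 7: count[7] becomes 1
p_5 = 3: count[3] becomes 1
Degrees (1 + count): deg[1]=1+1=2, deg[2]=1+0=1, deg[3]=1+1=2, deg[4]=1+2=3, deg[5]=1+0=1, deg[6]=1+0=1, deg[7]=1+1=2

Answer: 2 1 2 3 1 1 2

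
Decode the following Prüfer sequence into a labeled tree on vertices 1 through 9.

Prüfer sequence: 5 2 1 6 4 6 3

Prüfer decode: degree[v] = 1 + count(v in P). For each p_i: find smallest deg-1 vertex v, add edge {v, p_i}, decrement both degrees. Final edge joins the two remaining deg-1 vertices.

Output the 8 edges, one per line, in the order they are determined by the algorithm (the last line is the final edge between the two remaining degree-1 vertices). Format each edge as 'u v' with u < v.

Answer: 5 7
2 5
1 2
1 6
4 8
4 6
3 6
3 9

Derivation:
Initial degrees: {1:2, 2:2, 3:2, 4:2, 5:2, 6:3, 7:1, 8:1, 9:1}
Step 1: smallest deg-1 vertex = 7, p_1 = 5. Add edge {5,7}. Now deg[7]=0, deg[5]=1.
Step 2: smallest deg-1 vertex = 5, p_2 = 2. Add edge {2,5}. Now deg[5]=0, deg[2]=1.
Step 3: smallest deg-1 vertex = 2, p_3 = 1. Add edge {1,2}. Now deg[2]=0, deg[1]=1.
Step 4: smallest deg-1 vertex = 1, p_4 = 6. Add edge {1,6}. Now deg[1]=0, deg[6]=2.
Step 5: smallest deg-1 vertex = 8, p_5 = 4. Add edge {4,8}. Now deg[8]=0, deg[4]=1.
Step 6: smallest deg-1 vertex = 4, p_6 = 6. Add edge {4,6}. Now deg[4]=0, deg[6]=1.
Step 7: smallest deg-1 vertex = 6, p_7 = 3. Add edge {3,6}. Now deg[6]=0, deg[3]=1.
Final: two remaining deg-1 vertices are 3, 9. Add edge {3,9}.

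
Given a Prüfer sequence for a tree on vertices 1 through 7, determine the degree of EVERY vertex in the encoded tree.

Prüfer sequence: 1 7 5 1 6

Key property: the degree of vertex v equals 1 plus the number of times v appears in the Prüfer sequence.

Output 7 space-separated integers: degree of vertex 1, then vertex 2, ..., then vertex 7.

Answer: 3 1 1 1 2 2 2

Derivation:
p_1 = 1: count[1] becomes 1
p_2 = 7: count[7] becomes 1
p_3 = 5: count[5] becomes 1
p_4 = 1: count[1] becomes 2
p_5 = 6: count[6] becomes 1
Degrees (1 + count): deg[1]=1+2=3, deg[2]=1+0=1, deg[3]=1+0=1, deg[4]=1+0=1, deg[5]=1+1=2, deg[6]=1+1=2, deg[7]=1+1=2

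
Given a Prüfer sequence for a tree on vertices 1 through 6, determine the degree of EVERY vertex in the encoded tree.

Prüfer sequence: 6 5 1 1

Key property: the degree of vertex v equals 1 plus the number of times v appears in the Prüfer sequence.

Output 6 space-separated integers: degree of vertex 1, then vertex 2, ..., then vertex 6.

Answer: 3 1 1 1 2 2

Derivation:
p_1 = 6: count[6] becomes 1
p_2 = 5: count[5] becomes 1
p_3 = 1: count[1] becomes 1
p_4 = 1: count[1] becomes 2
Degrees (1 + count): deg[1]=1+2=3, deg[2]=1+0=1, deg[3]=1+0=1, deg[4]=1+0=1, deg[5]=1+1=2, deg[6]=1+1=2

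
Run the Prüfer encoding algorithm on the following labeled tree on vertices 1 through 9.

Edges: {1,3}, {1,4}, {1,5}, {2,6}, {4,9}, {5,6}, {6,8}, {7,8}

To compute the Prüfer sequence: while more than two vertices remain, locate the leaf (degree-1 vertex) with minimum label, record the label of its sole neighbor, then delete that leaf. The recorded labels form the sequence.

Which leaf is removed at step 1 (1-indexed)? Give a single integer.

Step 1: current leaves = {2,3,7,9}. Remove leaf 2 (neighbor: 6).

Answer: 2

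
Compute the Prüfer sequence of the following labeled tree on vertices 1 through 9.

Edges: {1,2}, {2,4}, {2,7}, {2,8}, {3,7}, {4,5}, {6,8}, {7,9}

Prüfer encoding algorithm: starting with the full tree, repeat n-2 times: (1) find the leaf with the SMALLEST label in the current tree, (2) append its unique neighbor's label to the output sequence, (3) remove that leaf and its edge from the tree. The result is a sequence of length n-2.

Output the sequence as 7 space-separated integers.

Step 1: leaves = {1,3,5,6,9}. Remove smallest leaf 1, emit neighbor 2.
Step 2: leaves = {3,5,6,9}. Remove smallest leaf 3, emit neighbor 7.
Step 3: leaves = {5,6,9}. Remove smallest leaf 5, emit neighbor 4.
Step 4: leaves = {4,6,9}. Remove smallest leaf 4, emit neighbor 2.
Step 5: leaves = {6,9}. Remove smallest leaf 6, emit neighbor 8.
Step 6: leaves = {8,9}. Remove smallest leaf 8, emit neighbor 2.
Step 7: leaves = {2,9}. Remove smallest leaf 2, emit neighbor 7.
Done: 2 vertices remain (7, 9). Sequence = [2 7 4 2 8 2 7]

Answer: 2 7 4 2 8 2 7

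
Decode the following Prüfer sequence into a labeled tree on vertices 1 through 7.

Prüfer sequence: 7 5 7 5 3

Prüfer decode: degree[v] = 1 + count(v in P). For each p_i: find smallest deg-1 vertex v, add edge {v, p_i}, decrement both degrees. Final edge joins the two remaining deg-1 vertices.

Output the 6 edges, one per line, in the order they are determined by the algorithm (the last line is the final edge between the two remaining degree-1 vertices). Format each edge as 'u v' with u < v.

Answer: 1 7
2 5
4 7
5 6
3 5
3 7

Derivation:
Initial degrees: {1:1, 2:1, 3:2, 4:1, 5:3, 6:1, 7:3}
Step 1: smallest deg-1 vertex = 1, p_1 = 7. Add edge {1,7}. Now deg[1]=0, deg[7]=2.
Step 2: smallest deg-1 vertex = 2, p_2 = 5. Add edge {2,5}. Now deg[2]=0, deg[5]=2.
Step 3: smallest deg-1 vertex = 4, p_3 = 7. Add edge {4,7}. Now deg[4]=0, deg[7]=1.
Step 4: smallest deg-1 vertex = 6, p_4 = 5. Add edge {5,6}. Now deg[6]=0, deg[5]=1.
Step 5: smallest deg-1 vertex = 5, p_5 = 3. Add edge {3,5}. Now deg[5]=0, deg[3]=1.
Final: two remaining deg-1 vertices are 3, 7. Add edge {3,7}.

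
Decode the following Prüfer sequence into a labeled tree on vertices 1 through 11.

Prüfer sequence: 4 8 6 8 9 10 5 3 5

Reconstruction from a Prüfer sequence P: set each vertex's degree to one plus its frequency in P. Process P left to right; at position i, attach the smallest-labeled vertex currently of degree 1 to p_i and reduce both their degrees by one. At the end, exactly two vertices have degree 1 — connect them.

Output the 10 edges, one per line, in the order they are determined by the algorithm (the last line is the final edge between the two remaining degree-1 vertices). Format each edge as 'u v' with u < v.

Answer: 1 4
2 8
4 6
6 8
7 9
8 10
5 9
3 10
3 5
5 11

Derivation:
Initial degrees: {1:1, 2:1, 3:2, 4:2, 5:3, 6:2, 7:1, 8:3, 9:2, 10:2, 11:1}
Step 1: smallest deg-1 vertex = 1, p_1 = 4. Add edge {1,4}. Now deg[1]=0, deg[4]=1.
Step 2: smallest deg-1 vertex = 2, p_2 = 8. Add edge {2,8}. Now deg[2]=0, deg[8]=2.
Step 3: smallest deg-1 vertex = 4, p_3 = 6. Add edge {4,6}. Now deg[4]=0, deg[6]=1.
Step 4: smallest deg-1 vertex = 6, p_4 = 8. Add edge {6,8}. Now deg[6]=0, deg[8]=1.
Step 5: smallest deg-1 vertex = 7, p_5 = 9. Add edge {7,9}. Now deg[7]=0, deg[9]=1.
Step 6: smallest deg-1 vertex = 8, p_6 = 10. Add edge {8,10}. Now deg[8]=0, deg[10]=1.
Step 7: smallest deg-1 vertex = 9, p_7 = 5. Add edge {5,9}. Now deg[9]=0, deg[5]=2.
Step 8: smallest deg-1 vertex = 10, p_8 = 3. Add edge {3,10}. Now deg[10]=0, deg[3]=1.
Step 9: smallest deg-1 vertex = 3, p_9 = 5. Add edge {3,5}. Now deg[3]=0, deg[5]=1.
Final: two remaining deg-1 vertices are 5, 11. Add edge {5,11}.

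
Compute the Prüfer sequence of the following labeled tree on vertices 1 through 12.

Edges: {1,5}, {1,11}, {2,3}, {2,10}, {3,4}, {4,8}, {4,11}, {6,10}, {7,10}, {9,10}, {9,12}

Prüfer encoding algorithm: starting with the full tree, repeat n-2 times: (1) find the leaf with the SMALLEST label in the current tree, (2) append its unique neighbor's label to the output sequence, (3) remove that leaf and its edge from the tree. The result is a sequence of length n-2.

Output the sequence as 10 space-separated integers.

Answer: 1 11 10 10 4 4 3 2 10 9

Derivation:
Step 1: leaves = {5,6,7,8,12}. Remove smallest leaf 5, emit neighbor 1.
Step 2: leaves = {1,6,7,8,12}. Remove smallest leaf 1, emit neighbor 11.
Step 3: leaves = {6,7,8,11,12}. Remove smallest leaf 6, emit neighbor 10.
Step 4: leaves = {7,8,11,12}. Remove smallest leaf 7, emit neighbor 10.
Step 5: leaves = {8,11,12}. Remove smallest leaf 8, emit neighbor 4.
Step 6: leaves = {11,12}. Remove smallest leaf 11, emit neighbor 4.
Step 7: leaves = {4,12}. Remove smallest leaf 4, emit neighbor 3.
Step 8: leaves = {3,12}. Remove smallest leaf 3, emit neighbor 2.
Step 9: leaves = {2,12}. Remove smallest leaf 2, emit neighbor 10.
Step 10: leaves = {10,12}. Remove smallest leaf 10, emit neighbor 9.
Done: 2 vertices remain (9, 12). Sequence = [1 11 10 10 4 4 3 2 10 9]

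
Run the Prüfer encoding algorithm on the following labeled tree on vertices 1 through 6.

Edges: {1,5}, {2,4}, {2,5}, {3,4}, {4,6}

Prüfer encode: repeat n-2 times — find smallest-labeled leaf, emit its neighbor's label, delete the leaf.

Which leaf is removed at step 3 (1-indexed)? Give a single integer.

Answer: 5

Derivation:
Step 1: current leaves = {1,3,6}. Remove leaf 1 (neighbor: 5).
Step 2: current leaves = {3,5,6}. Remove leaf 3 (neighbor: 4).
Step 3: current leaves = {5,6}. Remove leaf 5 (neighbor: 2).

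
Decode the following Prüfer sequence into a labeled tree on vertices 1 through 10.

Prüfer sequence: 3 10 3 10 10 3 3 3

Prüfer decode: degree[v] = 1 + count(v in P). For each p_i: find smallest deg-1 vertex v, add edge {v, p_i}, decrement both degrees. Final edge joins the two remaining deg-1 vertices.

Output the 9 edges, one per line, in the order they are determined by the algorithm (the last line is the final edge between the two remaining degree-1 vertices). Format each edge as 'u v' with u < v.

Answer: 1 3
2 10
3 4
5 10
6 10
3 7
3 8
3 9
3 10

Derivation:
Initial degrees: {1:1, 2:1, 3:6, 4:1, 5:1, 6:1, 7:1, 8:1, 9:1, 10:4}
Step 1: smallest deg-1 vertex = 1, p_1 = 3. Add edge {1,3}. Now deg[1]=0, deg[3]=5.
Step 2: smallest deg-1 vertex = 2, p_2 = 10. Add edge {2,10}. Now deg[2]=0, deg[10]=3.
Step 3: smallest deg-1 vertex = 4, p_3 = 3. Add edge {3,4}. Now deg[4]=0, deg[3]=4.
Step 4: smallest deg-1 vertex = 5, p_4 = 10. Add edge {5,10}. Now deg[5]=0, deg[10]=2.
Step 5: smallest deg-1 vertex = 6, p_5 = 10. Add edge {6,10}. Now deg[6]=0, deg[10]=1.
Step 6: smallest deg-1 vertex = 7, p_6 = 3. Add edge {3,7}. Now deg[7]=0, deg[3]=3.
Step 7: smallest deg-1 vertex = 8, p_7 = 3. Add edge {3,8}. Now deg[8]=0, deg[3]=2.
Step 8: smallest deg-1 vertex = 9, p_8 = 3. Add edge {3,9}. Now deg[9]=0, deg[3]=1.
Final: two remaining deg-1 vertices are 3, 10. Add edge {3,10}.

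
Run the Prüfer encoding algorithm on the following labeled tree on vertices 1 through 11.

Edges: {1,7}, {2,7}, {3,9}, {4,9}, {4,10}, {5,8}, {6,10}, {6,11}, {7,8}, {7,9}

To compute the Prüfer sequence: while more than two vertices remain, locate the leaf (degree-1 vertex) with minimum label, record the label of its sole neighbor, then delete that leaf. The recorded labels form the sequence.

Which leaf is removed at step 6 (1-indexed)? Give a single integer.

Step 1: current leaves = {1,2,3,5,11}. Remove leaf 1 (neighbor: 7).
Step 2: current leaves = {2,3,5,11}. Remove leaf 2 (neighbor: 7).
Step 3: current leaves = {3,5,11}. Remove leaf 3 (neighbor: 9).
Step 4: current leaves = {5,11}. Remove leaf 5 (neighbor: 8).
Step 5: current leaves = {8,11}. Remove leaf 8 (neighbor: 7).
Step 6: current leaves = {7,11}. Remove leaf 7 (neighbor: 9).

Answer: 7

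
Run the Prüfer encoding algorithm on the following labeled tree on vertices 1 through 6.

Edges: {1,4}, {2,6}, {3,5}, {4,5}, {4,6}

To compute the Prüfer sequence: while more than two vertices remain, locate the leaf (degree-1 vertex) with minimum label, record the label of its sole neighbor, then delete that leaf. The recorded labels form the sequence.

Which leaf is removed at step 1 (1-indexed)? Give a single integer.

Answer: 1

Derivation:
Step 1: current leaves = {1,2,3}. Remove leaf 1 (neighbor: 4).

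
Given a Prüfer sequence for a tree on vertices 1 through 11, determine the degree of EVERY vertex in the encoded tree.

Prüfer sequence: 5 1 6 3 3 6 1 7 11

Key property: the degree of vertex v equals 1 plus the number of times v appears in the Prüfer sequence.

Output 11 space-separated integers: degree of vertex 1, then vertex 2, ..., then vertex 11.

Answer: 3 1 3 1 2 3 2 1 1 1 2

Derivation:
p_1 = 5: count[5] becomes 1
p_2 = 1: count[1] becomes 1
p_3 = 6: count[6] becomes 1
p_4 = 3: count[3] becomes 1
p_5 = 3: count[3] becomes 2
p_6 = 6: count[6] becomes 2
p_7 = 1: count[1] becomes 2
p_8 = 7: count[7] becomes 1
p_9 = 11: count[11] becomes 1
Degrees (1 + count): deg[1]=1+2=3, deg[2]=1+0=1, deg[3]=1+2=3, deg[4]=1+0=1, deg[5]=1+1=2, deg[6]=1+2=3, deg[7]=1+1=2, deg[8]=1+0=1, deg[9]=1+0=1, deg[10]=1+0=1, deg[11]=1+1=2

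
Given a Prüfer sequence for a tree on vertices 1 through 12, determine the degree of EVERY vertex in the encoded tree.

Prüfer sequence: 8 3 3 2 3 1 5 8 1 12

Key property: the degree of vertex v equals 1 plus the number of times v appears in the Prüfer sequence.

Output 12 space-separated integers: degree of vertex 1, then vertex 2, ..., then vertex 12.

Answer: 3 2 4 1 2 1 1 3 1 1 1 2

Derivation:
p_1 = 8: count[8] becomes 1
p_2 = 3: count[3] becomes 1
p_3 = 3: count[3] becomes 2
p_4 = 2: count[2] becomes 1
p_5 = 3: count[3] becomes 3
p_6 = 1: count[1] becomes 1
p_7 = 5: count[5] becomes 1
p_8 = 8: count[8] becomes 2
p_9 = 1: count[1] becomes 2
p_10 = 12: count[12] becomes 1
Degrees (1 + count): deg[1]=1+2=3, deg[2]=1+1=2, deg[3]=1+3=4, deg[4]=1+0=1, deg[5]=1+1=2, deg[6]=1+0=1, deg[7]=1+0=1, deg[8]=1+2=3, deg[9]=1+0=1, deg[10]=1+0=1, deg[11]=1+0=1, deg[12]=1+1=2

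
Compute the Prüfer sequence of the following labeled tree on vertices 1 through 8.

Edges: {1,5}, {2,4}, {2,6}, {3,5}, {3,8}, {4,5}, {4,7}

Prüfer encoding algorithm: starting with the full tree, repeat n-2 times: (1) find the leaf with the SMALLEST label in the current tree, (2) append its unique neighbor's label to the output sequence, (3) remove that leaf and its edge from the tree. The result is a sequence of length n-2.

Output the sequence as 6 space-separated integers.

Answer: 5 2 4 4 5 3

Derivation:
Step 1: leaves = {1,6,7,8}. Remove smallest leaf 1, emit neighbor 5.
Step 2: leaves = {6,7,8}. Remove smallest leaf 6, emit neighbor 2.
Step 3: leaves = {2,7,8}. Remove smallest leaf 2, emit neighbor 4.
Step 4: leaves = {7,8}. Remove smallest leaf 7, emit neighbor 4.
Step 5: leaves = {4,8}. Remove smallest leaf 4, emit neighbor 5.
Step 6: leaves = {5,8}. Remove smallest leaf 5, emit neighbor 3.
Done: 2 vertices remain (3, 8). Sequence = [5 2 4 4 5 3]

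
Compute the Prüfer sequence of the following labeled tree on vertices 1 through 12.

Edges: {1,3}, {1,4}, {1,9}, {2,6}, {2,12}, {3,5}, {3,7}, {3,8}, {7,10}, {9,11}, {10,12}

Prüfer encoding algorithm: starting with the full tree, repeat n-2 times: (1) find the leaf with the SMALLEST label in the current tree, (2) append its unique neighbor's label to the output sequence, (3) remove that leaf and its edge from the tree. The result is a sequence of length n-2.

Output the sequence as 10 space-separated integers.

Step 1: leaves = {4,5,6,8,11}. Remove smallest leaf 4, emit neighbor 1.
Step 2: leaves = {5,6,8,11}. Remove smallest leaf 5, emit neighbor 3.
Step 3: leaves = {6,8,11}. Remove smallest leaf 6, emit neighbor 2.
Step 4: leaves = {2,8,11}. Remove smallest leaf 2, emit neighbor 12.
Step 5: leaves = {8,11,12}. Remove smallest leaf 8, emit neighbor 3.
Step 6: leaves = {11,12}. Remove smallest leaf 11, emit neighbor 9.
Step 7: leaves = {9,12}. Remove smallest leaf 9, emit neighbor 1.
Step 8: leaves = {1,12}. Remove smallest leaf 1, emit neighbor 3.
Step 9: leaves = {3,12}. Remove smallest leaf 3, emit neighbor 7.
Step 10: leaves = {7,12}. Remove smallest leaf 7, emit neighbor 10.
Done: 2 vertices remain (10, 12). Sequence = [1 3 2 12 3 9 1 3 7 10]

Answer: 1 3 2 12 3 9 1 3 7 10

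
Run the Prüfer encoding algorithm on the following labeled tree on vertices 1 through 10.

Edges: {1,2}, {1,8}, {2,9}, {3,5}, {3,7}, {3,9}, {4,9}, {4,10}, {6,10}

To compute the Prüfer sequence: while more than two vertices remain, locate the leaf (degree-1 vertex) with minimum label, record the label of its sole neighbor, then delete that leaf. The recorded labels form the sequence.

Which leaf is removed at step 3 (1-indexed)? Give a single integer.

Step 1: current leaves = {5,6,7,8}. Remove leaf 5 (neighbor: 3).
Step 2: current leaves = {6,7,8}. Remove leaf 6 (neighbor: 10).
Step 3: current leaves = {7,8,10}. Remove leaf 7 (neighbor: 3).

Answer: 7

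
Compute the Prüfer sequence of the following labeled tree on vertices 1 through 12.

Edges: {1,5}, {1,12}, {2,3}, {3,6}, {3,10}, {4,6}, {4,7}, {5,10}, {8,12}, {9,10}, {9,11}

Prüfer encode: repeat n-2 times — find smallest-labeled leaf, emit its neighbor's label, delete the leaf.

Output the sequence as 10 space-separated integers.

Answer: 3 4 6 3 10 12 9 10 5 1

Derivation:
Step 1: leaves = {2,7,8,11}. Remove smallest leaf 2, emit neighbor 3.
Step 2: leaves = {7,8,11}. Remove smallest leaf 7, emit neighbor 4.
Step 3: leaves = {4,8,11}. Remove smallest leaf 4, emit neighbor 6.
Step 4: leaves = {6,8,11}. Remove smallest leaf 6, emit neighbor 3.
Step 5: leaves = {3,8,11}. Remove smallest leaf 3, emit neighbor 10.
Step 6: leaves = {8,11}. Remove smallest leaf 8, emit neighbor 12.
Step 7: leaves = {11,12}. Remove smallest leaf 11, emit neighbor 9.
Step 8: leaves = {9,12}. Remove smallest leaf 9, emit neighbor 10.
Step 9: leaves = {10,12}. Remove smallest leaf 10, emit neighbor 5.
Step 10: leaves = {5,12}. Remove smallest leaf 5, emit neighbor 1.
Done: 2 vertices remain (1, 12). Sequence = [3 4 6 3 10 12 9 10 5 1]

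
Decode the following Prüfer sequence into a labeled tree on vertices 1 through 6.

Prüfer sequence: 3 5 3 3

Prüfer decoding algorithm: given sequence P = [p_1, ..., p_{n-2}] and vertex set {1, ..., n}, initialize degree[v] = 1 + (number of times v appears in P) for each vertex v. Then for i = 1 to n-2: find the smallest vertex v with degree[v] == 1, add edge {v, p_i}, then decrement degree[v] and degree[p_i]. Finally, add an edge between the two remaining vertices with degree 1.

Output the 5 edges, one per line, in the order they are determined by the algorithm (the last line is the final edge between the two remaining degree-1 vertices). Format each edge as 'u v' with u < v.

Answer: 1 3
2 5
3 4
3 5
3 6

Derivation:
Initial degrees: {1:1, 2:1, 3:4, 4:1, 5:2, 6:1}
Step 1: smallest deg-1 vertex = 1, p_1 = 3. Add edge {1,3}. Now deg[1]=0, deg[3]=3.
Step 2: smallest deg-1 vertex = 2, p_2 = 5. Add edge {2,5}. Now deg[2]=0, deg[5]=1.
Step 3: smallest deg-1 vertex = 4, p_3 = 3. Add edge {3,4}. Now deg[4]=0, deg[3]=2.
Step 4: smallest deg-1 vertex = 5, p_4 = 3. Add edge {3,5}. Now deg[5]=0, deg[3]=1.
Final: two remaining deg-1 vertices are 3, 6. Add edge {3,6}.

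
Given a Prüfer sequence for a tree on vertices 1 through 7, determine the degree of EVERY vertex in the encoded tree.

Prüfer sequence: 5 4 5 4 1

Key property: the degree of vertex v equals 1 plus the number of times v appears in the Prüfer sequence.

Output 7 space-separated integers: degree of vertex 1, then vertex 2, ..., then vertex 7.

Answer: 2 1 1 3 3 1 1

Derivation:
p_1 = 5: count[5] becomes 1
p_2 = 4: count[4] becomes 1
p_3 = 5: count[5] becomes 2
p_4 = 4: count[4] becomes 2
p_5 = 1: count[1] becomes 1
Degrees (1 + count): deg[1]=1+1=2, deg[2]=1+0=1, deg[3]=1+0=1, deg[4]=1+2=3, deg[5]=1+2=3, deg[6]=1+0=1, deg[7]=1+0=1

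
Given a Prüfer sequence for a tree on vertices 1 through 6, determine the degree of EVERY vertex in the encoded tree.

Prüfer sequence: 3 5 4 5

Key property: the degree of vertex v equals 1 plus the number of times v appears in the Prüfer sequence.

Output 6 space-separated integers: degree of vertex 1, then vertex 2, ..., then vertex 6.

Answer: 1 1 2 2 3 1

Derivation:
p_1 = 3: count[3] becomes 1
p_2 = 5: count[5] becomes 1
p_3 = 4: count[4] becomes 1
p_4 = 5: count[5] becomes 2
Degrees (1 + count): deg[1]=1+0=1, deg[2]=1+0=1, deg[3]=1+1=2, deg[4]=1+1=2, deg[5]=1+2=3, deg[6]=1+0=1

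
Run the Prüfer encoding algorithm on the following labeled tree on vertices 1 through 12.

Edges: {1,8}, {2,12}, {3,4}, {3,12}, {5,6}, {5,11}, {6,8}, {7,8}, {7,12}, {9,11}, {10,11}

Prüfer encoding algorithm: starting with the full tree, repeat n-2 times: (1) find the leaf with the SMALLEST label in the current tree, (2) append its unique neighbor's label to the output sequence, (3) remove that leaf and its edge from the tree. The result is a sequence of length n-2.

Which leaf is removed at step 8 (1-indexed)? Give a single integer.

Answer: 5

Derivation:
Step 1: current leaves = {1,2,4,9,10}. Remove leaf 1 (neighbor: 8).
Step 2: current leaves = {2,4,9,10}. Remove leaf 2 (neighbor: 12).
Step 3: current leaves = {4,9,10}. Remove leaf 4 (neighbor: 3).
Step 4: current leaves = {3,9,10}. Remove leaf 3 (neighbor: 12).
Step 5: current leaves = {9,10,12}. Remove leaf 9 (neighbor: 11).
Step 6: current leaves = {10,12}. Remove leaf 10 (neighbor: 11).
Step 7: current leaves = {11,12}. Remove leaf 11 (neighbor: 5).
Step 8: current leaves = {5,12}. Remove leaf 5 (neighbor: 6).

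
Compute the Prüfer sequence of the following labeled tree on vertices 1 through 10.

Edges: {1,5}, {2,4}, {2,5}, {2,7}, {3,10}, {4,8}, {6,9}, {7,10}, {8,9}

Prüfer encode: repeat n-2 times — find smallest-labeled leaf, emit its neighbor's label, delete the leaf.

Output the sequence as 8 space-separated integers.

Answer: 5 10 2 9 8 4 2 7

Derivation:
Step 1: leaves = {1,3,6}. Remove smallest leaf 1, emit neighbor 5.
Step 2: leaves = {3,5,6}. Remove smallest leaf 3, emit neighbor 10.
Step 3: leaves = {5,6,10}. Remove smallest leaf 5, emit neighbor 2.
Step 4: leaves = {6,10}. Remove smallest leaf 6, emit neighbor 9.
Step 5: leaves = {9,10}. Remove smallest leaf 9, emit neighbor 8.
Step 6: leaves = {8,10}. Remove smallest leaf 8, emit neighbor 4.
Step 7: leaves = {4,10}. Remove smallest leaf 4, emit neighbor 2.
Step 8: leaves = {2,10}. Remove smallest leaf 2, emit neighbor 7.
Done: 2 vertices remain (7, 10). Sequence = [5 10 2 9 8 4 2 7]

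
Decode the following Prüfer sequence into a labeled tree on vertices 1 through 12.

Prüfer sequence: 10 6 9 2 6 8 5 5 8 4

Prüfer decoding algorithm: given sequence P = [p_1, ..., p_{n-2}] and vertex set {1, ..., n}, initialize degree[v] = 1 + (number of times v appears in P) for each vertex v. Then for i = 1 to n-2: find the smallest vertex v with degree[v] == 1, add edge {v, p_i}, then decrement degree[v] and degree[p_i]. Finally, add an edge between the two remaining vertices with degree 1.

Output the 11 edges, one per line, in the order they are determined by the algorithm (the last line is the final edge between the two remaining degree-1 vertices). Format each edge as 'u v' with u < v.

Initial degrees: {1:1, 2:2, 3:1, 4:2, 5:3, 6:3, 7:1, 8:3, 9:2, 10:2, 11:1, 12:1}
Step 1: smallest deg-1 vertex = 1, p_1 = 10. Add edge {1,10}. Now deg[1]=0, deg[10]=1.
Step 2: smallest deg-1 vertex = 3, p_2 = 6. Add edge {3,6}. Now deg[3]=0, deg[6]=2.
Step 3: smallest deg-1 vertex = 7, p_3 = 9. Add edge {7,9}. Now deg[7]=0, deg[9]=1.
Step 4: smallest deg-1 vertex = 9, p_4 = 2. Add edge {2,9}. Now deg[9]=0, deg[2]=1.
Step 5: smallest deg-1 vertex = 2, p_5 = 6. Add edge {2,6}. Now deg[2]=0, deg[6]=1.
Step 6: smallest deg-1 vertex = 6, p_6 = 8. Add edge {6,8}. Now deg[6]=0, deg[8]=2.
Step 7: smallest deg-1 vertex = 10, p_7 = 5. Add edge {5,10}. Now deg[10]=0, deg[5]=2.
Step 8: smallest deg-1 vertex = 11, p_8 = 5. Add edge {5,11}. Now deg[11]=0, deg[5]=1.
Step 9: smallest deg-1 vertex = 5, p_9 = 8. Add edge {5,8}. Now deg[5]=0, deg[8]=1.
Step 10: smallest deg-1 vertex = 8, p_10 = 4. Add edge {4,8}. Now deg[8]=0, deg[4]=1.
Final: two remaining deg-1 vertices are 4, 12. Add edge {4,12}.

Answer: 1 10
3 6
7 9
2 9
2 6
6 8
5 10
5 11
5 8
4 8
4 12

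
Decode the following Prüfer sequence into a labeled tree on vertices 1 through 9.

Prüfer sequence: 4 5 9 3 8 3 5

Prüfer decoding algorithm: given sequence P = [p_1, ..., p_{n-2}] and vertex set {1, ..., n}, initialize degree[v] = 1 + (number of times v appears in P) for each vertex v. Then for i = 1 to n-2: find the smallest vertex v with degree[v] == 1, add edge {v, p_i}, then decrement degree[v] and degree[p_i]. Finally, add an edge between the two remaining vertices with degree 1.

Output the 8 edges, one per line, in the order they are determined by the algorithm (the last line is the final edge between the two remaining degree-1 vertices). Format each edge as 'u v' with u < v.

Initial degrees: {1:1, 2:1, 3:3, 4:2, 5:3, 6:1, 7:1, 8:2, 9:2}
Step 1: smallest deg-1 vertex = 1, p_1 = 4. Add edge {1,4}. Now deg[1]=0, deg[4]=1.
Step 2: smallest deg-1 vertex = 2, p_2 = 5. Add edge {2,5}. Now deg[2]=0, deg[5]=2.
Step 3: smallest deg-1 vertex = 4, p_3 = 9. Add edge {4,9}. Now deg[4]=0, deg[9]=1.
Step 4: smallest deg-1 vertex = 6, p_4 = 3. Add edge {3,6}. Now deg[6]=0, deg[3]=2.
Step 5: smallest deg-1 vertex = 7, p_5 = 8. Add edge {7,8}. Now deg[7]=0, deg[8]=1.
Step 6: smallest deg-1 vertex = 8, p_6 = 3. Add edge {3,8}. Now deg[8]=0, deg[3]=1.
Step 7: smallest deg-1 vertex = 3, p_7 = 5. Add edge {3,5}. Now deg[3]=0, deg[5]=1.
Final: two remaining deg-1 vertices are 5, 9. Add edge {5,9}.

Answer: 1 4
2 5
4 9
3 6
7 8
3 8
3 5
5 9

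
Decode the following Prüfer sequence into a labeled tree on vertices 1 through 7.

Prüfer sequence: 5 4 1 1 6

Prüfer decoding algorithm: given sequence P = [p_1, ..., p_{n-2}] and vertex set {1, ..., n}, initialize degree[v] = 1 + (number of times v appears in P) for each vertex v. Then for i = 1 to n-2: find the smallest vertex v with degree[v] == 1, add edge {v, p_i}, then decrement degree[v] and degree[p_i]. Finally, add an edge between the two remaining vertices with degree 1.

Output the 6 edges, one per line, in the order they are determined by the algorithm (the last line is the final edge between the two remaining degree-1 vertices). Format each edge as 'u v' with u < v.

Initial degrees: {1:3, 2:1, 3:1, 4:2, 5:2, 6:2, 7:1}
Step 1: smallest deg-1 vertex = 2, p_1 = 5. Add edge {2,5}. Now deg[2]=0, deg[5]=1.
Step 2: smallest deg-1 vertex = 3, p_2 = 4. Add edge {3,4}. Now deg[3]=0, deg[4]=1.
Step 3: smallest deg-1 vertex = 4, p_3 = 1. Add edge {1,4}. Now deg[4]=0, deg[1]=2.
Step 4: smallest deg-1 vertex = 5, p_4 = 1. Add edge {1,5}. Now deg[5]=0, deg[1]=1.
Step 5: smallest deg-1 vertex = 1, p_5 = 6. Add edge {1,6}. Now deg[1]=0, deg[6]=1.
Final: two remaining deg-1 vertices are 6, 7. Add edge {6,7}.

Answer: 2 5
3 4
1 4
1 5
1 6
6 7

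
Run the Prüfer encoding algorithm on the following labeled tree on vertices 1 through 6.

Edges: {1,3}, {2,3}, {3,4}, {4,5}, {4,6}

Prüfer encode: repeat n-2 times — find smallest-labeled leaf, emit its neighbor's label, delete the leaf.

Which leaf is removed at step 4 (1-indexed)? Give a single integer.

Step 1: current leaves = {1,2,5,6}. Remove leaf 1 (neighbor: 3).
Step 2: current leaves = {2,5,6}. Remove leaf 2 (neighbor: 3).
Step 3: current leaves = {3,5,6}. Remove leaf 3 (neighbor: 4).
Step 4: current leaves = {5,6}. Remove leaf 5 (neighbor: 4).

Answer: 5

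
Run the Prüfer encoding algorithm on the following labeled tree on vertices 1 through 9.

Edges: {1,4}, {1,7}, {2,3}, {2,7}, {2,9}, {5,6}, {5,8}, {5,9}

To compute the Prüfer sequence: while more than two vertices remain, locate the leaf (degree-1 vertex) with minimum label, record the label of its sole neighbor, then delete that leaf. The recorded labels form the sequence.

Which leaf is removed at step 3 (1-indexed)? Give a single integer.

Answer: 1

Derivation:
Step 1: current leaves = {3,4,6,8}. Remove leaf 3 (neighbor: 2).
Step 2: current leaves = {4,6,8}. Remove leaf 4 (neighbor: 1).
Step 3: current leaves = {1,6,8}. Remove leaf 1 (neighbor: 7).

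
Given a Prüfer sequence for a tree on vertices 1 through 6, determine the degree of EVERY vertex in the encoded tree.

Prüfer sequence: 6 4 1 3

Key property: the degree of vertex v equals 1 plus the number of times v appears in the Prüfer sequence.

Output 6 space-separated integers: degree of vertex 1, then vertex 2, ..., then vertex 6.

Answer: 2 1 2 2 1 2

Derivation:
p_1 = 6: count[6] becomes 1
p_2 = 4: count[4] becomes 1
p_3 = 1: count[1] becomes 1
p_4 = 3: count[3] becomes 1
Degrees (1 + count): deg[1]=1+1=2, deg[2]=1+0=1, deg[3]=1+1=2, deg[4]=1+1=2, deg[5]=1+0=1, deg[6]=1+1=2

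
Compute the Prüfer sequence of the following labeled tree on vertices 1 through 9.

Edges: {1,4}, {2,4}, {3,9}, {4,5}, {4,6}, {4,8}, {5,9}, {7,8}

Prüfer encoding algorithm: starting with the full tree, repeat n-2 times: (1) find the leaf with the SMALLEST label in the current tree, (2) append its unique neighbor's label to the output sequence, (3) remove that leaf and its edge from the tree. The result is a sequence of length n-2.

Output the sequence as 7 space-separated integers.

Answer: 4 4 9 4 8 4 5

Derivation:
Step 1: leaves = {1,2,3,6,7}. Remove smallest leaf 1, emit neighbor 4.
Step 2: leaves = {2,3,6,7}. Remove smallest leaf 2, emit neighbor 4.
Step 3: leaves = {3,6,7}. Remove smallest leaf 3, emit neighbor 9.
Step 4: leaves = {6,7,9}. Remove smallest leaf 6, emit neighbor 4.
Step 5: leaves = {7,9}. Remove smallest leaf 7, emit neighbor 8.
Step 6: leaves = {8,9}. Remove smallest leaf 8, emit neighbor 4.
Step 7: leaves = {4,9}. Remove smallest leaf 4, emit neighbor 5.
Done: 2 vertices remain (5, 9). Sequence = [4 4 9 4 8 4 5]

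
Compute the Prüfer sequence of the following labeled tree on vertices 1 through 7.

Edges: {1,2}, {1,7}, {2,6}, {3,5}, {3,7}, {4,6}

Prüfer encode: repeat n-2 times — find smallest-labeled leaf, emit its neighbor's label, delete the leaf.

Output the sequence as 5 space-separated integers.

Step 1: leaves = {4,5}. Remove smallest leaf 4, emit neighbor 6.
Step 2: leaves = {5,6}. Remove smallest leaf 5, emit neighbor 3.
Step 3: leaves = {3,6}. Remove smallest leaf 3, emit neighbor 7.
Step 4: leaves = {6,7}. Remove smallest leaf 6, emit neighbor 2.
Step 5: leaves = {2,7}. Remove smallest leaf 2, emit neighbor 1.
Done: 2 vertices remain (1, 7). Sequence = [6 3 7 2 1]

Answer: 6 3 7 2 1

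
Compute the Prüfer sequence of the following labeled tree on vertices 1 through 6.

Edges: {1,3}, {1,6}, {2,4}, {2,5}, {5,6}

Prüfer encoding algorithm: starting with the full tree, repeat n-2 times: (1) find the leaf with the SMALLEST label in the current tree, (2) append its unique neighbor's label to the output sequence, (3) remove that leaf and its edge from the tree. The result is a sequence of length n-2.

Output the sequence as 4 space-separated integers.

Step 1: leaves = {3,4}. Remove smallest leaf 3, emit neighbor 1.
Step 2: leaves = {1,4}. Remove smallest leaf 1, emit neighbor 6.
Step 3: leaves = {4,6}. Remove smallest leaf 4, emit neighbor 2.
Step 4: leaves = {2,6}. Remove smallest leaf 2, emit neighbor 5.
Done: 2 vertices remain (5, 6). Sequence = [1 6 2 5]

Answer: 1 6 2 5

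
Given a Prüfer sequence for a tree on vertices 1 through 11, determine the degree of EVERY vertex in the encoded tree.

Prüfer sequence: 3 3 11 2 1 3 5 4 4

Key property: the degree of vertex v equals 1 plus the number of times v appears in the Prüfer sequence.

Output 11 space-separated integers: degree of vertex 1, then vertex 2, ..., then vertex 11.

Answer: 2 2 4 3 2 1 1 1 1 1 2

Derivation:
p_1 = 3: count[3] becomes 1
p_2 = 3: count[3] becomes 2
p_3 = 11: count[11] becomes 1
p_4 = 2: count[2] becomes 1
p_5 = 1: count[1] becomes 1
p_6 = 3: count[3] becomes 3
p_7 = 5: count[5] becomes 1
p_8 = 4: count[4] becomes 1
p_9 = 4: count[4] becomes 2
Degrees (1 + count): deg[1]=1+1=2, deg[2]=1+1=2, deg[3]=1+3=4, deg[4]=1+2=3, deg[5]=1+1=2, deg[6]=1+0=1, deg[7]=1+0=1, deg[8]=1+0=1, deg[9]=1+0=1, deg[10]=1+0=1, deg[11]=1+1=2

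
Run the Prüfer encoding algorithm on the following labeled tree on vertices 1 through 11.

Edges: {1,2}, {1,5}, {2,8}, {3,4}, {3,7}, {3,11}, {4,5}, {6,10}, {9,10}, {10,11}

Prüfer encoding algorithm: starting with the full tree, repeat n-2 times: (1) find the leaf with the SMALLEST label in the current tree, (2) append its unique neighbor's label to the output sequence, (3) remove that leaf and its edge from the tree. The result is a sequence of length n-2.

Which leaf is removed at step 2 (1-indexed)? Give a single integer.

Answer: 7

Derivation:
Step 1: current leaves = {6,7,8,9}. Remove leaf 6 (neighbor: 10).
Step 2: current leaves = {7,8,9}. Remove leaf 7 (neighbor: 3).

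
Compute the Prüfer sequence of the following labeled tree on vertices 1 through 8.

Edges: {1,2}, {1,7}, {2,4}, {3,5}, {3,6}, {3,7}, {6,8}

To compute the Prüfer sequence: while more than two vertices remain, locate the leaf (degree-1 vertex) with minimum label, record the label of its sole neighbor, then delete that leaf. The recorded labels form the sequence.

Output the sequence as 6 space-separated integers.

Answer: 2 1 7 3 3 6

Derivation:
Step 1: leaves = {4,5,8}. Remove smallest leaf 4, emit neighbor 2.
Step 2: leaves = {2,5,8}. Remove smallest leaf 2, emit neighbor 1.
Step 3: leaves = {1,5,8}. Remove smallest leaf 1, emit neighbor 7.
Step 4: leaves = {5,7,8}. Remove smallest leaf 5, emit neighbor 3.
Step 5: leaves = {7,8}. Remove smallest leaf 7, emit neighbor 3.
Step 6: leaves = {3,8}. Remove smallest leaf 3, emit neighbor 6.
Done: 2 vertices remain (6, 8). Sequence = [2 1 7 3 3 6]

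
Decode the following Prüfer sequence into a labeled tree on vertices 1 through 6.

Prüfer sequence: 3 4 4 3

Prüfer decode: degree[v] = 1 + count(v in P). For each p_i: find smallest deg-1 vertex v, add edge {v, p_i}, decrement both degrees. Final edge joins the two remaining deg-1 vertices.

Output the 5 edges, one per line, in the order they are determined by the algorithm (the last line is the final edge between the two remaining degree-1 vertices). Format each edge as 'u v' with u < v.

Initial degrees: {1:1, 2:1, 3:3, 4:3, 5:1, 6:1}
Step 1: smallest deg-1 vertex = 1, p_1 = 3. Add edge {1,3}. Now deg[1]=0, deg[3]=2.
Step 2: smallest deg-1 vertex = 2, p_2 = 4. Add edge {2,4}. Now deg[2]=0, deg[4]=2.
Step 3: smallest deg-1 vertex = 5, p_3 = 4. Add edge {4,5}. Now deg[5]=0, deg[4]=1.
Step 4: smallest deg-1 vertex = 4, p_4 = 3. Add edge {3,4}. Now deg[4]=0, deg[3]=1.
Final: two remaining deg-1 vertices are 3, 6. Add edge {3,6}.

Answer: 1 3
2 4
4 5
3 4
3 6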